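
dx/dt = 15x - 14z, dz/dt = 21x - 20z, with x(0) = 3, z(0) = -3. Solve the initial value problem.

Coefficient matrix A = [[15, -14], [21, -20]].
Characteristic polynomial det(A - λI) = λ^2 + 5λ - 6 = 0.
Eigenvalues λ = 1, -6.
For λ=1: (A-λI) row 1 is [14, -14], so an eigenvector is (1, 1).
For λ=-6: (A-λI) row 1 is [21, -14], so an eigenvector is (-2, -3).
General solution: c_1e^(t)(1,1) + c_2e^(-6t)(-2,-3).
Applying x(0)=3, z(0)=-3 gives c_1=15, c_2=6.

x(t) = 15e^(t) - 12e^(-6t), z(t) = 15e^(t) - 18e^(-6t)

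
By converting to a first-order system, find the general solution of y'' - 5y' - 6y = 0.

y(t) = c_1e^(6t) + c_2e^(-t)

Let x_1 = y, x_2 = y'. Then x_1' = x_2 and x_2' = 6x_1 + 5x_2.
A = [[0,1],[6,5]]; det(A-λI) = λ^2 - 5λ - 6.
Eigenvalues λ = 6, -1 with eigenvectors (1,6), (1,-1).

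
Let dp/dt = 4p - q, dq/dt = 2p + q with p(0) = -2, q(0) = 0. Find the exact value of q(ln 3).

A = [[4,-1],[2,1]]; eigenvalues λ = 3, 2.
Eigenvectors: (-1,-1) for λ=3, (1,2) for λ=2.
From the initial condition, c_1 = 4, c_2 = 2.
q(ln 3) = (4)(3^3)(-1) + (2)(3^2)(2) = -72.

-72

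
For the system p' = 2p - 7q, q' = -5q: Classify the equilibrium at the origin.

A = [[2,-7],[0,-5]]; det(A-λI) = λ^2 + 3λ - 10.
λ = -5, 2: opposite signs.

saddle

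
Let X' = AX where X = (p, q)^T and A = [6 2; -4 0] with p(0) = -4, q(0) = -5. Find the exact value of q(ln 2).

A = [[6,2],[-4,0]]; eigenvalues λ = 4, 2.
Eigenvectors: (1,-1) for λ=4, (1,-2) for λ=2.
From the initial condition, c_1 = -13, c_2 = 9.
q(ln 2) = (-13)(2^4)(-1) + (9)(2^2)(-2) = 136.

136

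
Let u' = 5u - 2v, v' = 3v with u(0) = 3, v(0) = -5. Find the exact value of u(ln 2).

216

A = [[5,-2],[0,3]]; eigenvalues λ = 3, 5.
Eigenvectors: (-1,-1) for λ=3, (1,0) for λ=5.
From the initial condition, c_1 = 5, c_2 = 8.
u(ln 2) = (5)(2^3)(-1) + (8)(2^5)(1) = 216.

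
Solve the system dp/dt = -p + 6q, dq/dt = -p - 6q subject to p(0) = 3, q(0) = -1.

Coefficient matrix A = [[-1, 6], [-1, -6]].
Characteristic polynomial det(A - λI) = λ^2 + 7λ + 12 = 0.
Eigenvalues λ = -4, -3.
For λ=-4: (A-λI) row 1 is [3, 6], so an eigenvector is (2, -1).
For λ=-3: (A-λI) row 1 is [2, 6], so an eigenvector is (-3, 1).
General solution: c_1e^(-4t)(2,-1) + c_2e^(-3t)(-3,1).
Applying p(0)=3, q(0)=-1 gives c_1=0, c_2=-1.

p(t) = 3e^(-3t), q(t) = -e^(-3t)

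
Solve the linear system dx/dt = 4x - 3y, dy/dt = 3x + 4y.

x(t) = c_1e^(4t)sin(3t) - c_2e^(4t)cos(3t), y(t) = -c_1e^(4t)cos(3t) - c_2e^(4t)sin(3t)

Coefficient matrix A = [[4, -3], [3, 4]].
Characteristic polynomial det(A - λI) = λ^2 - 8λ + 25 = 0.
Eigenvalues λ = 4 ± 3i (complex conjugate pair).
For λ=4+3i: an eigenvector is (0,-1) - i(1,0) = (0 - i, -1).
A real fundamental pair from Re and Im of e^((4+3i)t)v: X_1 = e^(4t)(cos(3t)·(0,-1) + sin(3t)·(1,0)), X_2 = e^(4t)(sin(3t)·(0,-1) - cos(3t)·(1,0)).
General solution: c_1X_1 + c_2X_2.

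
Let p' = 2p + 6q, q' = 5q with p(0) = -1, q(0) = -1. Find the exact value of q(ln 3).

-243

A = [[2,6],[0,5]]; eigenvalues λ = 2, 5.
Eigenvectors: (1,0) for λ=2, (-2,-1) for λ=5.
From the initial condition, c_1 = 1, c_2 = 1.
q(ln 3) = (1)(3^2)(0) + (1)(3^5)(-1) = -243.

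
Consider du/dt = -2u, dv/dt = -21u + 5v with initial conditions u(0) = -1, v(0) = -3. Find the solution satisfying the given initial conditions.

u(t) = -e^(-2t), v(t) = -3e^(-2t)

Coefficient matrix A = [[-2, 0], [-21, 5]].
Characteristic polynomial det(A - λI) = λ^2 - 3λ - 10 = 0.
Eigenvalues λ = 5, -2.
For λ=5: (A-λI) row 1 is [-7, 0], so an eigenvector is (0, 1).
For λ=-2: (A-λI) row 2 is [-21, 7], so an eigenvector is (-1, -3).
General solution: C_1e^(5t)(0,1) + C_2e^(-2t)(-1,-3).
Applying u(0)=-1, v(0)=-3 gives C_1=0, C_2=1.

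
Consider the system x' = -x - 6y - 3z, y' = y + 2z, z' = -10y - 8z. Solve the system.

x(t) = K_1e^(-t) + K_2e^(-4t), y(t) = -2K_2e^(-4t) + K_3e^(-3t), z(t) = 5K_2e^(-4t) - 2K_3e^(-3t)

Coefficient matrix A = [[-1, -6, -3], [0, 1, 2], [0, -10, -8]].
det(A - λI) = 0 gives eigenvalues λ = -1, -4, -3.
For λ=-1: eigenvector (1,0,0).
For λ=-4: eigenvector (1,-2,5).
For λ=-3: eigenvector (0,1,-2).
General solution: K_1e^(-t)(1,0,0) + K_2e^(-4t)(1,-2,5) + K_3e^(-3t)(0,1,-2).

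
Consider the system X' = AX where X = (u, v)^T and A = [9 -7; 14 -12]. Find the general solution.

u(t) = c_1e^(2t) + c_2e^(-5t), v(t) = c_1e^(2t) + 2c_2e^(-5t)

Coefficient matrix A = [[9, -7], [14, -12]].
Characteristic polynomial det(A - λI) = λ^2 + 3λ - 10 = 0.
Eigenvalues λ = 2, -5.
For λ=2: (A-λI) row 1 is [7, -7], so an eigenvector is (1, 1).
For λ=-5: (A-λI) row 1 is [14, -7], so an eigenvector is (1, 2).
General solution: c_1e^(2t)(1,1) + c_2e^(-5t)(1,2).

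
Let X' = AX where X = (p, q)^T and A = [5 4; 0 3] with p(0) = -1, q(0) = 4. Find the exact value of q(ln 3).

A = [[5,4],[0,3]]; eigenvalues λ = 5, 3.
Eigenvectors: (-1,0) for λ=5, (-2,1) for λ=3.
From the initial condition, c_1 = -7, c_2 = 4.
q(ln 3) = (-7)(3^5)(0) + (4)(3^3)(1) = 108.

108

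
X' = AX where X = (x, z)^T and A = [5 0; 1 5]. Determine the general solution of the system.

x(t) = c_2e^(5t), z(t) = c_1e^(5t) + c_2te^(5t) + 2c_2e^(5t)

Coefficient matrix A = [[5, 0], [1, 5]].
Characteristic polynomial det(A - λI) = λ^2 - 10λ + 25 = 0.
Single eigenvalue λ = 5 with algebraic multiplicity 2.
Eigenvector v = (0,1); generalized eigenvector w with (A-λI)w=v is (1,2).
General solution: e^(5t)[c_1·v + c_2·(t·v + w)].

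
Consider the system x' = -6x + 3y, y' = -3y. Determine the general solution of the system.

x(t) = -C_1e^(-6t) + C_2e^(-3t), y(t) = C_2e^(-3t)

Coefficient matrix A = [[-6, 3], [0, -3]].
Characteristic polynomial det(A - λI) = λ^2 + 9λ + 18 = 0.
Eigenvalues λ = -6, -3.
For λ=-6: (A-λI) row 1 is [0, 3], so an eigenvector is (-1, 0).
For λ=-3: (A-λI) row 1 is [-3, 3], so an eigenvector is (1, 1).
General solution: C_1e^(-6t)(-1,0) + C_2e^(-3t)(1,1).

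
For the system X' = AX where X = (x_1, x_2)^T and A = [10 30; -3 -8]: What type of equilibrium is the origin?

unstable spiral

A = [[10,30],[-3,-8]]; det(A-λI) = λ^2 - 2λ + 10.
λ = 1 ± 3i: positive real part.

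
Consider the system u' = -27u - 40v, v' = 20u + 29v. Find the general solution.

u(t) = -3K_1e^(t)sin(4t) - K_1e^(t)cos(4t) - K_2e^(t)sin(4t) + 3K_2e^(t)cos(4t), v(t) = 2K_1e^(t)sin(4t) + K_1e^(t)cos(4t) + K_2e^(t)sin(4t) - 2K_2e^(t)cos(4t)

Coefficient matrix A = [[-27, -40], [20, 29]].
Characteristic polynomial det(A - λI) = λ^2 - 2λ + 17 = 0.
Eigenvalues λ = 1 ± 4i (complex conjugate pair).
For λ=1+4i: an eigenvector is (-1,1) - i(-3,2) = (-1 + 3i, 1 - 2i).
A real fundamental pair from Re and Im of e^((1+4i)t)v: X_1 = e^(t)(cos(4t)·(-1,1) + sin(4t)·(-3,2)), X_2 = e^(t)(sin(4t)·(-1,1) - cos(4t)·(-3,2)).
General solution: K_1X_1 + K_2X_2.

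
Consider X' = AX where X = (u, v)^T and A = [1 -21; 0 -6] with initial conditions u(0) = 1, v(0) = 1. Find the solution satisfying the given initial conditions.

Coefficient matrix A = [[1, -21], [0, -6]].
Characteristic polynomial det(A - λI) = λ^2 + 5λ - 6 = 0.
Eigenvalues λ = 1, -6.
For λ=1: (A-λI) row 1 is [0, -21], so an eigenvector is (-1, 0).
For λ=-6: (A-λI) row 1 is [7, -21], so an eigenvector is (-3, -1).
General solution: C_1e^(t)(-1,0) + C_2e^(-6t)(-3,-1).
Applying u(0)=1, v(0)=1 gives C_1=2, C_2=-1.

u(t) = -2e^(t) + 3e^(-6t), v(t) = e^(-6t)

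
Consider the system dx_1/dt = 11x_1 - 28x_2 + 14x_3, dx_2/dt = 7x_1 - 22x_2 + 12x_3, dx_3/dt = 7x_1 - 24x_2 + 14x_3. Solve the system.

x_1(t) = -K_1e^(-3t) - 2K_3e^(4t), x_2(t) = -K_1e^(-3t) + K_2e^(2t) - K_3e^(4t), x_3(t) = -K_1e^(-3t) + 2K_2e^(2t) - K_3e^(4t)

Coefficient matrix A = [[11, -28, 14], [7, -22, 12], [7, -24, 14]].
det(A - λI) = 0 gives eigenvalues λ = -3, 2, 4.
For λ=-3: eigenvector (-1,-1,-1).
For λ=2: eigenvector (0,1,2).
For λ=4: eigenvector (-2,-1,-1).
General solution: K_1e^(-3t)(-1,-1,-1) + K_2e^(2t)(0,1,2) + K_3e^(4t)(-2,-1,-1).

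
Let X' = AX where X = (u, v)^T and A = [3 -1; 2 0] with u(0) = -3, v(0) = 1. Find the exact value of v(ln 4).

A = [[3,-1],[2,0]]; eigenvalues λ = 2, 1.
Eigenvectors: (-1,-1) for λ=2, (-1,-2) for λ=1.
From the initial condition, c_1 = 7, c_2 = -4.
v(ln 4) = (7)(4^2)(-1) + (-4)(4^1)(-2) = -80.

-80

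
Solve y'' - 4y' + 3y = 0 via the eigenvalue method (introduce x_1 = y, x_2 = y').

Let x_1 = y, x_2 = y'. Then x_1' = x_2 and x_2' = -3x_1 + 4x_2.
A = [[0,1],[-3,4]]; det(A-λI) = λ^2 - 4λ + 3.
Eigenvalues λ = 1, 3 with eigenvectors (1,1), (1,3).

y(t) = c_1e^(t) + c_2e^(3t)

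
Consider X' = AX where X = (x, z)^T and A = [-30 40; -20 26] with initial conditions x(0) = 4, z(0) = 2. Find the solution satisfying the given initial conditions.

Coefficient matrix A = [[-30, 40], [-20, 26]].
Characteristic polynomial det(A - λI) = λ^2 + 4λ + 20 = 0.
Eigenvalues λ = -2 ± 4i (complex conjugate pair).
For λ=-2+4i: an eigenvector is (3,2) - i(-1,-1) = (3 + i, 2 + i).
A real fundamental pair from Re and Im of e^((-2+4i)t)v: X_1 = e^(-2t)(cos(4t)·(3,2) + sin(4t)·(-1,-1)), X_2 = e^(-2t)(sin(4t)·(3,2) - cos(4t)·(-1,-1)).
General solution: c_1X_1 + c_2X_2.
Applying x(0)=4, z(0)=2 gives c_1=2, c_2=-2.

x(t) = -8e^(-2t)sin(4t) + 4e^(-2t)cos(4t), z(t) = -6e^(-2t)sin(4t) + 2e^(-2t)cos(4t)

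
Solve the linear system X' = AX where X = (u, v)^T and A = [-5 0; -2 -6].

u(t) = -c_1e^(-5t), v(t) = 2c_1e^(-5t) - c_2e^(-6t)

Coefficient matrix A = [[-5, 0], [-2, -6]].
Characteristic polynomial det(A - λI) = λ^2 + 11λ + 30 = 0.
Eigenvalues λ = -5, -6.
For λ=-5: (A-λI) row 2 is [-2, -1], so an eigenvector is (-1, 2).
For λ=-6: (A-λI) row 1 is [1, 0], so an eigenvector is (0, -1).
General solution: c_1e^(-5t)(-1,2) + c_2e^(-6t)(0,-1).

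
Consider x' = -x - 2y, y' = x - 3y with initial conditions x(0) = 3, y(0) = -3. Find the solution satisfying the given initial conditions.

x(t) = 9e^(-2t)sin(t) + 3e^(-2t)cos(t), y(t) = 6e^(-2t)sin(t) - 3e^(-2t)cos(t)

Coefficient matrix A = [[-1, -2], [1, -3]].
Characteristic polynomial det(A - λI) = λ^2 + 4λ + 5 = 0.
Eigenvalues λ = -2 ± i (complex conjugate pair).
For λ=-2+i: an eigenvector is (-1,-1) - i(1,0) = (-1 - i, -1).
A real fundamental pair from Re and Im of e^((-2+i)t)v: X_1 = e^(-2t)(cos(t)·(-1,-1) + sin(t)·(1,0)), X_2 = e^(-2t)(sin(t)·(-1,-1) - cos(t)·(1,0)).
General solution: K_1X_1 + K_2X_2.
Applying x(0)=3, y(0)=-3 gives K_1=3, K_2=-6.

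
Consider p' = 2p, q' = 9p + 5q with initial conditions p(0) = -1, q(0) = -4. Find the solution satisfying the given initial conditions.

p(t) = -e^(2t), q(t) = -7e^(5t) + 3e^(2t)

Coefficient matrix A = [[2, 0], [9, 5]].
Characteristic polynomial det(A - λI) = λ^2 - 7λ + 10 = 0.
Eigenvalues λ = 2, 5.
For λ=2: (A-λI) row 2 is [9, 3], so an eigenvector is (1, -3).
For λ=5: (A-λI) row 1 is [-3, 0], so an eigenvector is (0, -1).
General solution: C_1e^(2t)(1,-3) + C_2e^(5t)(0,-1).
Applying p(0)=-1, q(0)=-4 gives C_1=-1, C_2=7.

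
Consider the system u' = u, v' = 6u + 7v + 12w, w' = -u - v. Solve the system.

Coefficient matrix A = [[1, 0, 0], [6, 7, 12], [-1, -1, 0]].
det(A - λI) = 0 gives eigenvalues λ = 1, 4, 3.
For λ=1: eigenvector (1,-1,0).
For λ=4: eigenvector (0,-4,1).
For λ=3: eigenvector (0,-3,1).
General solution: K_1e^(t)(1,-1,0) + K_2e^(4t)(0,-4,1) + K_3e^(3t)(0,-3,1).

u(t) = K_1e^(t), v(t) = -K_1e^(t) - 4K_2e^(4t) - 3K_3e^(3t), w(t) = K_2e^(4t) + K_3e^(3t)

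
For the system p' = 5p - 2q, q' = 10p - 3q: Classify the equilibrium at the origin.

unstable spiral

A = [[5,-2],[10,-3]]; det(A-λI) = λ^2 - 2λ + 5.
λ = 1 ± 2i: positive real part.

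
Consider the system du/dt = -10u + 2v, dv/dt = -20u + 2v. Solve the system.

Coefficient matrix A = [[-10, 2], [-20, 2]].
Characteristic polynomial det(A - λI) = λ^2 + 8λ + 20 = 0.
Eigenvalues λ = -4 ± 2i (complex conjugate pair).
For λ=-4+2i: an eigenvector is (1,3) - i(0,-1) = (1, 3 + i).
A real fundamental pair from Re and Im of e^((-4+2i)t)v: X_1 = e^(-4t)(cos(2t)·(1,3) + sin(2t)·(0,-1)), X_2 = e^(-4t)(sin(2t)·(1,3) - cos(2t)·(0,-1)).
General solution: c_1X_1 + c_2X_2.

u(t) = c_1e^(-4t)cos(2t) + c_2e^(-4t)sin(2t), v(t) = -c_1e^(-4t)sin(2t) + 3c_1e^(-4t)cos(2t) + 3c_2e^(-4t)sin(2t) + c_2e^(-4t)cos(2t)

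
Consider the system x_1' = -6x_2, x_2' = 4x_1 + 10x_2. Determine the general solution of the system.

Coefficient matrix A = [[0, -6], [4, 10]].
Characteristic polynomial det(A - λI) = λ^2 - 10λ + 24 = 0.
Eigenvalues λ = 6, 4.
For λ=6: (A-λI) row 1 is [-6, -6], so an eigenvector is (1, -1).
For λ=4: (A-λI) row 1 is [-4, -6], so an eigenvector is (-3, 2).
General solution: C_1e^(6t)(1,-1) + C_2e^(4t)(-3,2).

x_1(t) = C_1e^(6t) - 3C_2e^(4t), x_2(t) = -C_1e^(6t) + 2C_2e^(4t)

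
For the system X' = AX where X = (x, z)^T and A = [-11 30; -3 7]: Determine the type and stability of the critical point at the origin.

stable spiral

A = [[-11,30],[-3,7]]; det(A-λI) = λ^2 + 4λ + 13.
λ = -2 ± 3i: negative real part.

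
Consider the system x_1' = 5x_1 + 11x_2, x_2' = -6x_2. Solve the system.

Coefficient matrix A = [[5, 11], [0, -6]].
Characteristic polynomial det(A - λI) = λ^2 + λ - 30 = 0.
Eigenvalues λ = -6, 5.
For λ=-6: (A-λI) row 1 is [11, 11], so an eigenvector is (1, -1).
For λ=5: (A-λI) row 1 is [0, 11], so an eigenvector is (1, 0).
General solution: C_1e^(-6t)(1,-1) + C_2e^(5t)(1,0).

x_1(t) = C_1e^(-6t) + C_2e^(5t), x_2(t) = -C_1e^(-6t)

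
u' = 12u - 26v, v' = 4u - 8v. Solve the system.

u(t) = 2c_1e^(2t)sin(2t) + 3c_1e^(2t)cos(2t) + 3c_2e^(2t)sin(2t) - 2c_2e^(2t)cos(2t), v(t) = c_1e^(2t)sin(2t) + c_1e^(2t)cos(2t) + c_2e^(2t)sin(2t) - c_2e^(2t)cos(2t)

Coefficient matrix A = [[12, -26], [4, -8]].
Characteristic polynomial det(A - λI) = λ^2 - 4λ + 8 = 0.
Eigenvalues λ = 2 ± 2i (complex conjugate pair).
For λ=2+2i: an eigenvector is (3,1) - i(2,1) = (3 - 2i, 1 - i).
A real fundamental pair from Re and Im of e^((2+2i)t)v: X_1 = e^(2t)(cos(2t)·(3,1) + sin(2t)·(2,1)), X_2 = e^(2t)(sin(2t)·(3,1) - cos(2t)·(2,1)).
General solution: c_1X_1 + c_2X_2.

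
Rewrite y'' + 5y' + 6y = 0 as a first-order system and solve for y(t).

Let x_1 = y, x_2 = y'. Then x_1' = x_2 and x_2' = -6x_1 - 5x_2.
A = [[0,1],[-6,-5]]; det(A-λI) = λ^2 + 5λ + 6.
Eigenvalues λ = -3, -2 with eigenvectors (1,-3), (1,-2).

y(t) = c_1e^(-3t) + c_2e^(-2t)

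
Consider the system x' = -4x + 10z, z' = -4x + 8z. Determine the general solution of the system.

x(t) = K_1e^(2t)sin(2t) - 2K_1e^(2t)cos(2t) - 2K_2e^(2t)sin(2t) - K_2e^(2t)cos(2t), z(t) = K_1e^(2t)sin(2t) - K_1e^(2t)cos(2t) - K_2e^(2t)sin(2t) - K_2e^(2t)cos(2t)

Coefficient matrix A = [[-4, 10], [-4, 8]].
Characteristic polynomial det(A - λI) = λ^2 - 4λ + 8 = 0.
Eigenvalues λ = 2 ± 2i (complex conjugate pair).
For λ=2+2i: an eigenvector is (-2,-1) - i(1,1) = (-2 - i, -1 - i).
A real fundamental pair from Re and Im of e^((2+2i)t)v: X_1 = e^(2t)(cos(2t)·(-2,-1) + sin(2t)·(1,1)), X_2 = e^(2t)(sin(2t)·(-2,-1) - cos(2t)·(1,1)).
General solution: K_1X_1 + K_2X_2.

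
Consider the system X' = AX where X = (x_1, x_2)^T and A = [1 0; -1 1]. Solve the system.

x_1(t) = c_2e^(t), x_2(t) = -c_1e^(t) - c_2te^(t) + c_2e^(t)

Coefficient matrix A = [[1, 0], [-1, 1]].
Characteristic polynomial det(A - λI) = λ^2 - 2λ + 1 = 0.
Single eigenvalue λ = 1 with algebraic multiplicity 2.
Eigenvector v = (0,-1); generalized eigenvector w with (A-λI)w=v is (1,1).
General solution: e^(t)[c_1·v + c_2·(t·v + w)].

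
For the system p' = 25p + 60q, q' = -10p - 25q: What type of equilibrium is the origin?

A = [[25,60],[-10,-25]]; det(A-λI) = λ^2 - 25.
λ = -5, 5: opposite signs.

saddle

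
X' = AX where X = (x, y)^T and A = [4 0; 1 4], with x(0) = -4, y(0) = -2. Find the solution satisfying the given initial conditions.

x(t) = -4e^(4t), y(t) = -4te^(4t) - 2e^(4t)

Coefficient matrix A = [[4, 0], [1, 4]].
Characteristic polynomial det(A - λI) = λ^2 - 8λ + 16 = 0.
Single eigenvalue λ = 4 with algebraic multiplicity 2.
Eigenvector v = (0,1); generalized eigenvector w with (A-λI)w=v is (1,-1).
General solution: e^(4t)[K_1·v + K_2·(t·v + w)].
Applying x(0)=-4, y(0)=-2 gives K_1=-6, K_2=-4.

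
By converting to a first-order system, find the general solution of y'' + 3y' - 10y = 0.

y(t) = K_1e^(-5t) + K_2e^(2t)

Let x_1 = y, x_2 = y'. Then x_1' = x_2 and x_2' = 10x_1 - 3x_2.
A = [[0,1],[10,-3]]; det(A-λI) = λ^2 + 3λ - 10.
Eigenvalues λ = -5, 2 with eigenvectors (1,-5), (1,2).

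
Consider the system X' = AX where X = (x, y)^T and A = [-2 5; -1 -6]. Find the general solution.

Coefficient matrix A = [[-2, 5], [-1, -6]].
Characteristic polynomial det(A - λI) = λ^2 + 8λ + 17 = 0.
Eigenvalues λ = -4 ± i (complex conjugate pair).
For λ=-4+i: an eigenvector is (2,-1) - i(-1,0) = (2 + i, -1).
A real fundamental pair from Re and Im of e^((-4+i)t)v: X_1 = e^(-4t)(cos(t)·(2,-1) + sin(t)·(-1,0)), X_2 = e^(-4t)(sin(t)·(2,-1) - cos(t)·(-1,0)).
General solution: c_1X_1 + c_2X_2.

x(t) = -c_1e^(-4t)sin(t) + 2c_1e^(-4t)cos(t) + 2c_2e^(-4t)sin(t) + c_2e^(-4t)cos(t), y(t) = -c_1e^(-4t)cos(t) - c_2e^(-4t)sin(t)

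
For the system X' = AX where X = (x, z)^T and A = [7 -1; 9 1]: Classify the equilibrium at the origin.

unstable improper node

A = [[7,-1],[9,1]]; det(A-λI) = λ^2 - 8λ + 16.
repeated λ = 4 with a single eigenvector.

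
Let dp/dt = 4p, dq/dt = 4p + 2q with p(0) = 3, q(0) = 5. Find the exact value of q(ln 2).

92

A = [[4,0],[4,2]]; eigenvalues λ = 4, 2.
Eigenvectors: (-1,-2) for λ=4, (0,-1) for λ=2.
From the initial condition, c_1 = -3, c_2 = 1.
q(ln 2) = (-3)(2^4)(-2) + (1)(2^2)(-1) = 92.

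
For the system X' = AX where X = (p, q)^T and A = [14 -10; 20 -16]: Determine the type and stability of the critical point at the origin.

saddle

A = [[14,-10],[20,-16]]; det(A-λI) = λ^2 + 2λ - 24.
λ = 4, -6: opposite signs.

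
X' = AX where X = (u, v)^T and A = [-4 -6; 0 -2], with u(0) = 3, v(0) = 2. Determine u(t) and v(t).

Coefficient matrix A = [[-4, -6], [0, -2]].
Characteristic polynomial det(A - λI) = λ^2 + 6λ + 8 = 0.
Eigenvalues λ = -4, -2.
For λ=-4: (A-λI) row 1 is [0, -6], so an eigenvector is (1, 0).
For λ=-2: (A-λI) row 1 is [-2, -6], so an eigenvector is (3, -1).
General solution: K_1e^(-4t)(1,0) + K_2e^(-2t)(3,-1).
Applying u(0)=3, v(0)=2 gives K_1=9, K_2=-2.

u(t) = -6e^(-2t) + 9e^(-4t), v(t) = 2e^(-2t)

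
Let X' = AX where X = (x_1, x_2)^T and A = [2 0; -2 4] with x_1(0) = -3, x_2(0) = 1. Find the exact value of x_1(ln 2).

A = [[2,0],[-2,4]]; eigenvalues λ = 2, 4.
Eigenvectors: (1,1) for λ=2, (0,-1) for λ=4.
From the initial condition, c_1 = -3, c_2 = -4.
x_1(ln 2) = (-3)(2^2)(1) + (-4)(2^4)(0) = -12.

-12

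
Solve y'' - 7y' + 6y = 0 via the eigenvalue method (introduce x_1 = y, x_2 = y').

Let x_1 = y, x_2 = y'. Then x_1' = x_2 and x_2' = -6x_1 + 7x_2.
A = [[0,1],[-6,7]]; det(A-λI) = λ^2 - 7λ + 6.
Eigenvalues λ = 1, 6 with eigenvectors (1,1), (1,6).

y(t) = c_1e^(t) + c_2e^(6t)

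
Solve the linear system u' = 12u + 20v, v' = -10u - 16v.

u(t) = 3K_1e^(-2t)sin(2t) - K_1e^(-2t)cos(2t) - K_2e^(-2t)sin(2t) - 3K_2e^(-2t)cos(2t), v(t) = -2K_1e^(-2t)sin(2t) + K_1e^(-2t)cos(2t) + K_2e^(-2t)sin(2t) + 2K_2e^(-2t)cos(2t)

Coefficient matrix A = [[12, 20], [-10, -16]].
Characteristic polynomial det(A - λI) = λ^2 + 4λ + 8 = 0.
Eigenvalues λ = -2 ± 2i (complex conjugate pair).
For λ=-2+2i: an eigenvector is (-1,1) - i(3,-2) = (-1 - 3i, 1 + 2i).
A real fundamental pair from Re and Im of e^((-2+2i)t)v: X_1 = e^(-2t)(cos(2t)·(-1,1) + sin(2t)·(3,-2)), X_2 = e^(-2t)(sin(2t)·(-1,1) - cos(2t)·(3,-2)).
General solution: K_1X_1 + K_2X_2.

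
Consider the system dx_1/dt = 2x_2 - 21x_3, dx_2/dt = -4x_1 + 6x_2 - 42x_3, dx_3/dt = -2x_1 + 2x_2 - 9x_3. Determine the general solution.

Coefficient matrix A = [[0, 2, -21], [-4, 6, -42], [-2, 2, -9]].
det(A - λI) = 0 gives eigenvalues λ = -2, 2, -3.
For λ=-2: eigenvector (7,14,2).
For λ=2: eigenvector (-1,-1,0).
For λ=-3: eigenvector (3,6,1).
General solution: c_1e^(-2t)(7,14,2) + c_2e^(2t)(-1,-1,0) + c_3e^(-3t)(3,6,1).

x_1(t) = 7c_1e^(-2t) - c_2e^(2t) + 3c_3e^(-3t), x_2(t) = 14c_1e^(-2t) - c_2e^(2t) + 6c_3e^(-3t), x_3(t) = 2c_1e^(-2t) + c_3e^(-3t)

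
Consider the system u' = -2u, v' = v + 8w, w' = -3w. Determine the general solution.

Coefficient matrix A = [[-2, 0, 0], [0, 1, 8], [0, 0, -3]].
det(A - λI) = 0 gives eigenvalues λ = -3, -2, 1.
For λ=-3: eigenvector (0,2,-1).
For λ=-2: eigenvector (1,0,0).
For λ=1: eigenvector (0,1,0).
General solution: c_1e^(-3t)(0,2,-1) + c_2e^(-2t)(1,0,0) + c_3e^(t)(0,1,0).

u(t) = c_2e^(-2t), v(t) = 2c_1e^(-3t) + c_3e^(t), w(t) = -c_1e^(-3t)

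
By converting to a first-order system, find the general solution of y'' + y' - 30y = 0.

Let x_1 = y, x_2 = y'. Then x_1' = x_2 and x_2' = 30x_1 - x_2.
A = [[0,1],[30,-1]]; det(A-λI) = λ^2 + λ - 30.
Eigenvalues λ = 5, -6 with eigenvectors (1,5), (1,-6).

y(t) = K_1e^(5t) + K_2e^(-6t)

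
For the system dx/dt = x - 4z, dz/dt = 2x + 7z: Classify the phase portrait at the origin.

unstable node

A = [[1,-4],[2,7]]; det(A-λI) = λ^2 - 8λ + 15.
λ = 3, 5: both positive.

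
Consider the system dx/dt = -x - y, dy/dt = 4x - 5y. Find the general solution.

Coefficient matrix A = [[-1, -1], [4, -5]].
Characteristic polynomial det(A - λI) = λ^2 + 6λ + 9 = 0.
Single eigenvalue λ = -3 with algebraic multiplicity 2.
Eigenvector v = (1,2); generalized eigenvector w with (A-λI)w=v is (0,-1).
General solution: e^(-3t)[K_1·v + K_2·(t·v + w)].

x(t) = K_1e^(-3t) + K_2te^(-3t), y(t) = 2K_1e^(-3t) + 2K_2te^(-3t) - K_2e^(-3t)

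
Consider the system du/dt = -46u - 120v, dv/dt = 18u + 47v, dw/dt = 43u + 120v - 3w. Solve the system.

u(t) = 5c_1e^(2t) + 8c_3e^(-t), v(t) = -2c_1e^(2t) - 3c_3e^(-t), w(t) = -5c_1e^(2t) + c_2e^(-3t) - 8c_3e^(-t)

Coefficient matrix A = [[-46, -120, 0], [18, 47, 0], [43, 120, -3]].
det(A - λI) = 0 gives eigenvalues λ = 2, -3, -1.
For λ=2: eigenvector (5,-2,-5).
For λ=-3: eigenvector (0,0,1).
For λ=-1: eigenvector (8,-3,-8).
General solution: c_1e^(2t)(5,-2,-5) + c_2e^(-3t)(0,0,1) + c_3e^(-t)(8,-3,-8).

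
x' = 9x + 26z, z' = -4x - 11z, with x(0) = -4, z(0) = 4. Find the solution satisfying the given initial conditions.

x(t) = 32e^(-t)sin(2t) - 4e^(-t)cos(2t), z(t) = -12e^(-t)sin(2t) + 4e^(-t)cos(2t)

Coefficient matrix A = [[9, 26], [-4, -11]].
Characteristic polynomial det(A - λI) = λ^2 + 2λ + 5 = 0.
Eigenvalues λ = -1 ± 2i (complex conjugate pair).
For λ=-1+2i: an eigenvector is (-3,1) - i(-2,1) = (-3 + 2i, 1 - i).
A real fundamental pair from Re and Im of e^((-1+2i)t)v: X_1 = e^(-t)(cos(2t)·(-3,1) + sin(2t)·(-2,1)), X_2 = e^(-t)(sin(2t)·(-3,1) - cos(2t)·(-2,1)).
General solution: c_1X_1 + c_2X_2.
Applying x(0)=-4, z(0)=4 gives c_1=-4, c_2=-8.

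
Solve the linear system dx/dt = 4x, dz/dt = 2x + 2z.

Coefficient matrix A = [[4, 0], [2, 2]].
Characteristic polynomial det(A - λI) = λ^2 - 6λ + 8 = 0.
Eigenvalues λ = 2, 4.
For λ=2: (A-λI) row 1 is [2, 0], so an eigenvector is (0, 1).
For λ=4: (A-λI) row 2 is [2, -2], so an eigenvector is (-1, -1).
General solution: C_1e^(2t)(0,1) + C_2e^(4t)(-1,-1).

x(t) = -C_2e^(4t), z(t) = C_1e^(2t) - C_2e^(4t)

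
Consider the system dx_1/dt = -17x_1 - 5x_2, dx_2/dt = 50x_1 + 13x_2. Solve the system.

x_1(t) = K_1e^(-2t)cos(5t) + K_2e^(-2t)sin(5t), x_2(t) = K_1e^(-2t)sin(5t) - 3K_1e^(-2t)cos(5t) - 3K_2e^(-2t)sin(5t) - K_2e^(-2t)cos(5t)

Coefficient matrix A = [[-17, -5], [50, 13]].
Characteristic polynomial det(A - λI) = λ^2 + 4λ + 29 = 0.
Eigenvalues λ = -2 ± 5i (complex conjugate pair).
For λ=-2+5i: an eigenvector is (1,-3) - i(0,1) = (1, -3 - i).
A real fundamental pair from Re and Im of e^((-2+5i)t)v: X_1 = e^(-2t)(cos(5t)·(1,-3) + sin(5t)·(0,1)), X_2 = e^(-2t)(sin(5t)·(1,-3) - cos(5t)·(0,1)).
General solution: K_1X_1 + K_2X_2.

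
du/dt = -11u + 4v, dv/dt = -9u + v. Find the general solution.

Coefficient matrix A = [[-11, 4], [-9, 1]].
Characteristic polynomial det(A - λI) = λ^2 + 10λ + 25 = 0.
Single eigenvalue λ = -5 with algebraic multiplicity 2.
Eigenvector v = (2,3); generalized eigenvector w with (A-λI)w=v is (-1,-1).
General solution: e^(-5t)[K_1·v + K_2·(t·v + w)].

u(t) = 2K_1e^(-5t) + 2K_2te^(-5t) - K_2e^(-5t), v(t) = 3K_1e^(-5t) + 3K_2te^(-5t) - K_2e^(-5t)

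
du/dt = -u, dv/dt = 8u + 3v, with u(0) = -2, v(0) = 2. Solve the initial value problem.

Coefficient matrix A = [[-1, 0], [8, 3]].
Characteristic polynomial det(A - λI) = λ^2 - 2λ - 3 = 0.
Eigenvalues λ = -1, 3.
For λ=-1: (A-λI) row 2 is [8, 4], so an eigenvector is (-1, 2).
For λ=3: (A-λI) row 1 is [-4, 0], so an eigenvector is (0, 1).
General solution: K_1e^(-t)(-1,2) + K_2e^(3t)(0,1).
Applying u(0)=-2, v(0)=2 gives K_1=2, K_2=-2.

u(t) = -2e^(-t), v(t) = -2e^(3t) + 4e^(-t)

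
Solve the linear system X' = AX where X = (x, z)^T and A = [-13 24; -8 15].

Coefficient matrix A = [[-13, 24], [-8, 15]].
Characteristic polynomial det(A - λI) = λ^2 - 2λ - 3 = 0.
Eigenvalues λ = 3, -1.
For λ=3: (A-λI) row 1 is [-16, 24], so an eigenvector is (-3, -2).
For λ=-1: (A-λI) row 1 is [-12, 24], so an eigenvector is (-2, -1).
General solution: c_1e^(3t)(-3,-2) + c_2e^(-t)(-2,-1).

x(t) = -3c_1e^(3t) - 2c_2e^(-t), z(t) = -2c_1e^(3t) - c_2e^(-t)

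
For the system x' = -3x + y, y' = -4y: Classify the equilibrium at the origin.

A = [[-3,1],[0,-4]]; det(A-λI) = λ^2 + 7λ + 12.
λ = -4, -3: both negative.

stable node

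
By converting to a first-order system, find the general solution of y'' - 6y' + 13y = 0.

y(t) = C_1e^(3t)cos(2t) + C_2e^(3t)sin(2t)

Let x_1 = y, x_2 = y'. Then x_1' = x_2 and x_2' = -13x_1 + 6x_2.
A = [[0,1],[-13,6]]; det(A-λI) = λ^2 - 6λ + 13.
Eigenvalues λ = 3 ± 2i.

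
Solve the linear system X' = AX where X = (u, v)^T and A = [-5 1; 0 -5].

Coefficient matrix A = [[-5, 1], [0, -5]].
Characteristic polynomial det(A - λI) = λ^2 + 10λ + 25 = 0.
Single eigenvalue λ = -5 with algebraic multiplicity 2.
Eigenvector v = (-1,0); generalized eigenvector w with (A-λI)w=v is (1,-1).
General solution: e^(-5t)[c_1·v + c_2·(t·v + w)].

u(t) = -c_1e^(-5t) - c_2te^(-5t) + c_2e^(-5t), v(t) = -c_2e^(-5t)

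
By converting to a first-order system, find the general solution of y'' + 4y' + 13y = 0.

y(t) = c_1e^(-2t)cos(3t) + c_2e^(-2t)sin(3t)

Let x_1 = y, x_2 = y'. Then x_1' = x_2 and x_2' = -13x_1 - 4x_2.
A = [[0,1],[-13,-4]]; det(A-λI) = λ^2 + 4λ + 13.
Eigenvalues λ = -2 ± 3i.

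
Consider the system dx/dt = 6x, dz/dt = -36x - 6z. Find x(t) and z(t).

Coefficient matrix A = [[6, 0], [-36, -6]].
Characteristic polynomial det(A - λI) = λ^2 - 36 = 0.
Eigenvalues λ = 6, -6.
For λ=6: (A-λI) row 2 is [-36, -12], so an eigenvector is (-1, 3).
For λ=-6: (A-λI) row 1 is [12, 0], so an eigenvector is (0, -1).
General solution: c_1e^(6t)(-1,3) + c_2e^(-6t)(0,-1).

x(t) = -c_1e^(6t), z(t) = 3c_1e^(6t) - c_2e^(-6t)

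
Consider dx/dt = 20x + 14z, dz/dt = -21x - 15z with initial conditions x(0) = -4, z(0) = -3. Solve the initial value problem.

Coefficient matrix A = [[20, 14], [-21, -15]].
Characteristic polynomial det(A - λI) = λ^2 - 5λ - 6 = 0.
Eigenvalues λ = 6, -1.
For λ=6: (A-λI) row 1 is [14, 14], so an eigenvector is (1, -1).
For λ=-1: (A-λI) row 1 is [21, 14], so an eigenvector is (-2, 3).
General solution: K_1e^(6t)(1,-1) + K_2e^(-t)(-2,3).
Applying x(0)=-4, z(0)=-3 gives K_1=-18, K_2=-7.

x(t) = -18e^(6t) + 14e^(-t), z(t) = 18e^(6t) - 21e^(-t)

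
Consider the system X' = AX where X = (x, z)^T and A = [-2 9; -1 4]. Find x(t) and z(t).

x(t) = 3c_1e^(t) + 3c_2te^(t) + 2c_2e^(t), z(t) = c_1e^(t) + c_2te^(t) + c_2e^(t)

Coefficient matrix A = [[-2, 9], [-1, 4]].
Characteristic polynomial det(A - λI) = λ^2 - 2λ + 1 = 0.
Single eigenvalue λ = 1 with algebraic multiplicity 2.
Eigenvector v = (3,1); generalized eigenvector w with (A-λI)w=v is (2,1).
General solution: e^(t)[c_1·v + c_2·(t·v + w)].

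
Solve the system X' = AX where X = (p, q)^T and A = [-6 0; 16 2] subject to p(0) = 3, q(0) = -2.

Coefficient matrix A = [[-6, 0], [16, 2]].
Characteristic polynomial det(A - λI) = λ^2 + 4λ - 12 = 0.
Eigenvalues λ = 2, -6.
For λ=2: (A-λI) row 1 is [-8, 0], so an eigenvector is (0, 1).
For λ=-6: (A-λI) row 2 is [16, 8], so an eigenvector is (1, -2).
General solution: K_1e^(2t)(0,1) + K_2e^(-6t)(1,-2).
Applying p(0)=3, q(0)=-2 gives K_1=4, K_2=3.

p(t) = 3e^(-6t), q(t) = 4e^(2t) - 6e^(-6t)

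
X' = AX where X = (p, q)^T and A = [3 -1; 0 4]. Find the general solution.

Coefficient matrix A = [[3, -1], [0, 4]].
Characteristic polynomial det(A - λI) = λ^2 - 7λ + 12 = 0.
Eigenvalues λ = 3, 4.
For λ=3: (A-λI) row 1 is [0, -1], so an eigenvector is (-1, 0).
For λ=4: (A-λI) row 1 is [-1, -1], so an eigenvector is (-1, 1).
General solution: C_1e^(3t)(-1,0) + C_2e^(4t)(-1,1).

p(t) = -C_1e^(3t) - C_2e^(4t), q(t) = C_2e^(4t)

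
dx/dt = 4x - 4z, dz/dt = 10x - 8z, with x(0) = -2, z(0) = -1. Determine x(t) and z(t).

x(t) = -4e^(-2t)sin(2t) - 2e^(-2t)cos(2t), z(t) = -7e^(-2t)sin(2t) - e^(-2t)cos(2t)

Coefficient matrix A = [[4, -4], [10, -8]].
Characteristic polynomial det(A - λI) = λ^2 + 4λ + 8 = 0.
Eigenvalues λ = -2 ± 2i (complex conjugate pair).
For λ=-2+2i: an eigenvector is (-1,-1) - i(-1,-2) = (-1 + i, -1 + 2i).
A real fundamental pair from Re and Im of e^((-2+2i)t)v: X_1 = e^(-2t)(cos(2t)·(-1,-1) + sin(2t)·(-1,-2)), X_2 = e^(-2t)(sin(2t)·(-1,-1) - cos(2t)·(-1,-2)).
General solution: c_1X_1 + c_2X_2.
Applying x(0)=-2, z(0)=-1 gives c_1=3, c_2=1.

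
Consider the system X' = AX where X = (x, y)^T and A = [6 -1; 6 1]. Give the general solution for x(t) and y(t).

x(t) = -c_1e^(3t) - c_2e^(4t), y(t) = -3c_1e^(3t) - 2c_2e^(4t)

Coefficient matrix A = [[6, -1], [6, 1]].
Characteristic polynomial det(A - λI) = λ^2 - 7λ + 12 = 0.
Eigenvalues λ = 3, 4.
For λ=3: (A-λI) row 1 is [3, -1], so an eigenvector is (-1, -3).
For λ=4: (A-λI) row 1 is [2, -1], so an eigenvector is (-1, -2).
General solution: c_1e^(3t)(-1,-3) + c_2e^(4t)(-1,-2).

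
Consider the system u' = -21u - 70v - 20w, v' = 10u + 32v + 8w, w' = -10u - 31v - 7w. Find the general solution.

Coefficient matrix A = [[-21, -70, -20], [10, 32, 8], [-10, -31, -7]].
det(A - λI) = 0 gives eigenvalues λ = -1, 4, 1.
For λ=-1: eigenvector (5,-2,2).
For λ=4: eigenvector (-2,1,-1).
For λ=1: eigenvector (-10,4,-3).
General solution: c_1e^(-t)(5,-2,2) + c_2e^(4t)(-2,1,-1) + c_3e^(t)(-10,4,-3).

u(t) = 5c_1e^(-t) - 2c_2e^(4t) - 10c_3e^(t), v(t) = -2c_1e^(-t) + c_2e^(4t) + 4c_3e^(t), w(t) = 2c_1e^(-t) - c_2e^(4t) - 3c_3e^(t)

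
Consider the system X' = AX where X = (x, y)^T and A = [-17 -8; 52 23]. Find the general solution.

Coefficient matrix A = [[-17, -8], [52, 23]].
Characteristic polynomial det(A - λI) = λ^2 - 6λ + 25 = 0.
Eigenvalues λ = 3 ± 4i (complex conjugate pair).
For λ=3+4i: an eigenvector is (1,-2) - i(-1,3) = (1 + i, -2 - 3i).
A real fundamental pair from Re and Im of e^((3+4i)t)v: X_1 = e^(3t)(cos(4t)·(1,-2) + sin(4t)·(-1,3)), X_2 = e^(3t)(sin(4t)·(1,-2) - cos(4t)·(-1,3)).
General solution: C_1X_1 + C_2X_2.

x(t) = -C_1e^(3t)sin(4t) + C_1e^(3t)cos(4t) + C_2e^(3t)sin(4t) + C_2e^(3t)cos(4t), y(t) = 3C_1e^(3t)sin(4t) - 2C_1e^(3t)cos(4t) - 2C_2e^(3t)sin(4t) - 3C_2e^(3t)cos(4t)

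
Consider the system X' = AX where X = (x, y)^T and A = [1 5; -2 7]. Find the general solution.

Coefficient matrix A = [[1, 5], [-2, 7]].
Characteristic polynomial det(A - λI) = λ^2 - 8λ + 17 = 0.
Eigenvalues λ = 4 ± i (complex conjugate pair).
For λ=4+i: an eigenvector is (1,1) - i(2,1) = (1 - 2i, 1 - i).
A real fundamental pair from Re and Im of e^((4+i)t)v: X_1 = e^(4t)(cos(t)·(1,1) + sin(t)·(2,1)), X_2 = e^(4t)(sin(t)·(1,1) - cos(t)·(2,1)).
General solution: K_1X_1 + K_2X_2.

x(t) = 2K_1e^(4t)sin(t) + K_1e^(4t)cos(t) + K_2e^(4t)sin(t) - 2K_2e^(4t)cos(t), y(t) = K_1e^(4t)sin(t) + K_1e^(4t)cos(t) + K_2e^(4t)sin(t) - K_2e^(4t)cos(t)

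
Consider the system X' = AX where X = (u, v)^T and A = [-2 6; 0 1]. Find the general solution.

u(t) = 2c_1e^(t) + c_2e^(-2t), v(t) = c_1e^(t)

Coefficient matrix A = [[-2, 6], [0, 1]].
Characteristic polynomial det(A - λI) = λ^2 + λ - 2 = 0.
Eigenvalues λ = 1, -2.
For λ=1: (A-λI) row 1 is [-3, 6], so an eigenvector is (2, 1).
For λ=-2: (A-λI) row 1 is [0, 6], so an eigenvector is (1, 0).
General solution: c_1e^(t)(2,1) + c_2e^(-2t)(1,0).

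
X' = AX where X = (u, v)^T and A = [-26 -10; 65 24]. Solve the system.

u(t) = -K_1e^(-t)sin(5t) + K_1e^(-t)cos(5t) + K_2e^(-t)sin(5t) + K_2e^(-t)cos(5t), v(t) = 3K_1e^(-t)sin(5t) - 2K_1e^(-t)cos(5t) - 2K_2e^(-t)sin(5t) - 3K_2e^(-t)cos(5t)

Coefficient matrix A = [[-26, -10], [65, 24]].
Characteristic polynomial det(A - λI) = λ^2 + 2λ + 26 = 0.
Eigenvalues λ = -1 ± 5i (complex conjugate pair).
For λ=-1+5i: an eigenvector is (1,-2) - i(-1,3) = (1 + i, -2 - 3i).
A real fundamental pair from Re and Im of e^((-1+5i)t)v: X_1 = e^(-t)(cos(5t)·(1,-2) + sin(5t)·(-1,3)), X_2 = e^(-t)(sin(5t)·(1,-2) - cos(5t)·(-1,3)).
General solution: K_1X_1 + K_2X_2.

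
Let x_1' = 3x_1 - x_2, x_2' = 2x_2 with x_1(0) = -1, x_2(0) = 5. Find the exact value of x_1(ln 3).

-117

A = [[3,-1],[0,2]]; eigenvalues λ = 2, 3.
Eigenvectors: (1,1) for λ=2, (-1,0) for λ=3.
From the initial condition, c_1 = 5, c_2 = 6.
x_1(ln 3) = (5)(3^2)(1) + (6)(3^3)(-1) = -117.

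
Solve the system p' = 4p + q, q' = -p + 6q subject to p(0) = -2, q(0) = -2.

p(t) = -2e^(5t), q(t) = -2e^(5t)

Coefficient matrix A = [[4, 1], [-1, 6]].
Characteristic polynomial det(A - λI) = λ^2 - 10λ + 25 = 0.
Single eigenvalue λ = 5 with algebraic multiplicity 2.
Eigenvector v = (1,1); generalized eigenvector w with (A-λI)w=v is (2,3).
General solution: e^(5t)[c_1·v + c_2·(t·v + w)].
Applying p(0)=-2, q(0)=-2 gives c_1=-2, c_2=0.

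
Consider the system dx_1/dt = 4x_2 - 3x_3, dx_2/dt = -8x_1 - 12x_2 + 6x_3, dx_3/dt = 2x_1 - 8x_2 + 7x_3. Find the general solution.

x_1(t) = c_1e^(-2t) - c_2e^(t) - 2c_3e^(-4t), x_2(t) = -2c_1e^(-2t) + 2c_2e^(t) + 5c_3e^(-4t), x_3(t) = -2c_1e^(-2t) + 3c_2e^(t) + 4c_3e^(-4t)

Coefficient matrix A = [[0, 4, -3], [-8, -12, 6], [2, -8, 7]].
det(A - λI) = 0 gives eigenvalues λ = -2, 1, -4.
For λ=-2: eigenvector (1,-2,-2).
For λ=1: eigenvector (-1,2,3).
For λ=-4: eigenvector (-2,5,4).
General solution: c_1e^(-2t)(1,-2,-2) + c_2e^(t)(-1,2,3) + c_3e^(-4t)(-2,5,4).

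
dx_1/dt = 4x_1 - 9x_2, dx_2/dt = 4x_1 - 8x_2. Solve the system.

Coefficient matrix A = [[4, -9], [4, -8]].
Characteristic polynomial det(A - λI) = λ^2 + 4λ + 4 = 0.
Single eigenvalue λ = -2 with algebraic multiplicity 2.
Eigenvector v = (3,2); generalized eigenvector w with (A-λI)w=v is (2,1).
General solution: e^(-2t)[K_1·v + K_2·(t·v + w)].

x_1(t) = 3K_1e^(-2t) + 3K_2te^(-2t) + 2K_2e^(-2t), x_2(t) = 2K_1e^(-2t) + 2K_2te^(-2t) + K_2e^(-2t)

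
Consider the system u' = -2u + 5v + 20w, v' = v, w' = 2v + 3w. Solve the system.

Coefficient matrix A = [[-2, 5, 20], [0, 1, 0], [0, 2, 3]].
det(A - λI) = 0 gives eigenvalues λ = 1, -2, 3.
For λ=1: eigenvector (-5,1,-1).
For λ=-2: eigenvector (1,0,0).
For λ=3: eigenvector (4,0,1).
General solution: K_1e^(t)(-5,1,-1) + K_2e^(-2t)(1,0,0) + K_3e^(3t)(4,0,1).

u(t) = -5K_1e^(t) + K_2e^(-2t) + 4K_3e^(3t), v(t) = K_1e^(t), w(t) = -K_1e^(t) + K_3e^(3t)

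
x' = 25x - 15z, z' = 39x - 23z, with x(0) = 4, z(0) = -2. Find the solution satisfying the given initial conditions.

x(t) = 42e^(t)sin(3t) + 4e^(t)cos(3t), z(t) = 68e^(t)sin(3t) - 2e^(t)cos(3t)

Coefficient matrix A = [[25, -15], [39, -23]].
Characteristic polynomial det(A - λI) = λ^2 - 2λ + 10 = 0.
Eigenvalues λ = 1 ± 3i (complex conjugate pair).
For λ=1+3i: an eigenvector is (-2,-3) - i(-1,-2) = (-2 + i, -3 + 2i).
A real fundamental pair from Re and Im of e^((1+3i)t)v: X_1 = e^(t)(cos(3t)·(-2,-3) + sin(3t)·(-1,-2)), X_2 = e^(t)(sin(3t)·(-2,-3) - cos(3t)·(-1,-2)).
General solution: K_1X_1 + K_2X_2.
Applying x(0)=4, z(0)=-2 gives K_1=-10, K_2=-16.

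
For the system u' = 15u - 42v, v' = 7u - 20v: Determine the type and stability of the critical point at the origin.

saddle

A = [[15,-42],[7,-20]]; det(A-λI) = λ^2 + 5λ - 6.
λ = -6, 1: opposite signs.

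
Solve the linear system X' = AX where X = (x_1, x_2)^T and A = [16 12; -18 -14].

x_1(t) = c_1e^(4t) + 2c_2e^(-2t), x_2(t) = -c_1e^(4t) - 3c_2e^(-2t)

Coefficient matrix A = [[16, 12], [-18, -14]].
Characteristic polynomial det(A - λI) = λ^2 - 2λ - 8 = 0.
Eigenvalues λ = 4, -2.
For λ=4: (A-λI) row 1 is [12, 12], so an eigenvector is (1, -1).
For λ=-2: (A-λI) row 1 is [18, 12], so an eigenvector is (2, -3).
General solution: c_1e^(4t)(1,-1) + c_2e^(-2t)(2,-3).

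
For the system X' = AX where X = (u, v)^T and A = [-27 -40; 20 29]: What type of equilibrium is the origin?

A = [[-27,-40],[20,29]]; det(A-λI) = λ^2 - 2λ + 17.
λ = 1 ± 4i: positive real part.

unstable spiral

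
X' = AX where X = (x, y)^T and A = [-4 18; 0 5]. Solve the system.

Coefficient matrix A = [[-4, 18], [0, 5]].
Characteristic polynomial det(A - λI) = λ^2 - λ - 20 = 0.
Eigenvalues λ = -4, 5.
For λ=-4: (A-λI) row 1 is [0, 18], so an eigenvector is (1, 0).
For λ=5: (A-λI) row 1 is [-9, 18], so an eigenvector is (-2, -1).
General solution: c_1e^(-4t)(1,0) + c_2e^(5t)(-2,-1).

x(t) = c_1e^(-4t) - 2c_2e^(5t), y(t) = -c_2e^(5t)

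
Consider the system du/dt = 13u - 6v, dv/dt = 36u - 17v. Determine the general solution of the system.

u(t) = K_1e^(t) + K_2e^(-5t), v(t) = 2K_1e^(t) + 3K_2e^(-5t)

Coefficient matrix A = [[13, -6], [36, -17]].
Characteristic polynomial det(A - λI) = λ^2 + 4λ - 5 = 0.
Eigenvalues λ = 1, -5.
For λ=1: (A-λI) row 1 is [12, -6], so an eigenvector is (1, 2).
For λ=-5: (A-λI) row 1 is [18, -6], so an eigenvector is (1, 3).
General solution: K_1e^(t)(1,2) + K_2e^(-5t)(1,3).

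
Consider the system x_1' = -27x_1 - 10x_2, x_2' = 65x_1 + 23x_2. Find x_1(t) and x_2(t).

Coefficient matrix A = [[-27, -10], [65, 23]].
Characteristic polynomial det(A - λI) = λ^2 + 4λ + 29 = 0.
Eigenvalues λ = -2 ± 5i (complex conjugate pair).
For λ=-2+5i: an eigenvector is (-1,2) - i(1,-3) = (-1 - i, 2 + 3i).
A real fundamental pair from Re and Im of e^((-2+5i)t)v: X_1 = e^(-2t)(cos(5t)·(-1,2) + sin(5t)·(1,-3)), X_2 = e^(-2t)(sin(5t)·(-1,2) - cos(5t)·(1,-3)).
General solution: K_1X_1 + K_2X_2.

x_1(t) = K_1e^(-2t)sin(5t) - K_1e^(-2t)cos(5t) - K_2e^(-2t)sin(5t) - K_2e^(-2t)cos(5t), x_2(t) = -3K_1e^(-2t)sin(5t) + 2K_1e^(-2t)cos(5t) + 2K_2e^(-2t)sin(5t) + 3K_2e^(-2t)cos(5t)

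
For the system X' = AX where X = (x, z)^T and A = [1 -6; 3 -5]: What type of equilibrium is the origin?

A = [[1,-6],[3,-5]]; det(A-λI) = λ^2 + 4λ + 13.
λ = -2 ± 3i: negative real part.

stable spiral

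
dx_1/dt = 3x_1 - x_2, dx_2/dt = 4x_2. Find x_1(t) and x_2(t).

Coefficient matrix A = [[3, -1], [0, 4]].
Characteristic polynomial det(A - λI) = λ^2 - 7λ + 12 = 0.
Eigenvalues λ = 4, 3.
For λ=4: (A-λI) row 1 is [-1, -1], so an eigenvector is (1, -1).
For λ=3: (A-λI) row 1 is [0, -1], so an eigenvector is (-1, 0).
General solution: C_1e^(4t)(1,-1) + C_2e^(3t)(-1,0).

x_1(t) = C_1e^(4t) - C_2e^(3t), x_2(t) = -C_1e^(4t)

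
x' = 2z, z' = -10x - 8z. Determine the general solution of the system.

Coefficient matrix A = [[0, 2], [-10, -8]].
Characteristic polynomial det(A - λI) = λ^2 + 8λ + 20 = 0.
Eigenvalues λ = -4 ± 2i (complex conjugate pair).
For λ=-4+2i: an eigenvector is (-1,2) - i(0,1) = (-1, 2 - i).
A real fundamental pair from Re and Im of e^((-4+2i)t)v: X_1 = e^(-4t)(cos(2t)·(-1,2) + sin(2t)·(0,1)), X_2 = e^(-4t)(sin(2t)·(-1,2) - cos(2t)·(0,1)).
General solution: K_1X_1 + K_2X_2.

x(t) = -K_1e^(-4t)cos(2t) - K_2e^(-4t)sin(2t), z(t) = K_1e^(-4t)sin(2t) + 2K_1e^(-4t)cos(2t) + 2K_2e^(-4t)sin(2t) - K_2e^(-4t)cos(2t)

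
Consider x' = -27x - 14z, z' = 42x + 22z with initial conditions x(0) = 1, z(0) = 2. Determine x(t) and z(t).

x(t) = -7e^(t) + 8e^(-6t), z(t) = 14e^(t) - 12e^(-6t)

Coefficient matrix A = [[-27, -14], [42, 22]].
Characteristic polynomial det(A - λI) = λ^2 + 5λ - 6 = 0.
Eigenvalues λ = -6, 1.
For λ=-6: (A-λI) row 1 is [-21, -14], so an eigenvector is (-2, 3).
For λ=1: (A-λI) row 1 is [-28, -14], so an eigenvector is (-1, 2).
General solution: K_1e^(-6t)(-2,3) + K_2e^(t)(-1,2).
Applying x(0)=1, z(0)=2 gives K_1=-4, K_2=7.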